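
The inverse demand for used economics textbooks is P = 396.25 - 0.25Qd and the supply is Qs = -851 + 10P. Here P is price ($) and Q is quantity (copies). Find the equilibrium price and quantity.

P* = 174, Q* = 889

In direct form, Qd = 1585 - 4P.
Equating demand and supply, 1585 - 4P = -851 + 10P gives 14P = 2436, so P* = 174.
Then Q* = 1585 - 4(174) = 889.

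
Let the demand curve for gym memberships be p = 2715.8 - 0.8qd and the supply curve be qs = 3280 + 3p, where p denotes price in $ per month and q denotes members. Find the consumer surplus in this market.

In direct form, qd = 3394.75 - 1.25p.
The market clears where 3394.75 - 1.25p = 3280 + 3p. Rearranging, 4.25p = 114.75, hence p* = 27.
Then q* = 3394.75 - 1.25(27) = 3361.
Demand choke price (qd = 0): p = 3394.75/1.25 = 2715.8. Consumer surplus = ½ × (2715.8 - 27) × 3361 = 4518528.4.

Consumer surplus = 4518528.4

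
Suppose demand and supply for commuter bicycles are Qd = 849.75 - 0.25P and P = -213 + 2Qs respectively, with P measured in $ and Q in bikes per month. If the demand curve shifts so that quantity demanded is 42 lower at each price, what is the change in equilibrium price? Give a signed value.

Rewriting in direct form: Qs = 106.5 + 0.5P.
At equilibrium Qd = Qs, so 849.75 - 0.25P = 106.5 + 0.5P; collecting terms, 743.25 = 0.75P and P* = 991.
Then Q* = 849.75 - 0.25(991) = 602.
After the shift, demand is Qd = 807.75 - 0.25P.
The new intersection has 701.25 = 0.75P, i.e. P = 935, Q = 574.
ΔP = 935 - 991 = -56.

ΔP = -56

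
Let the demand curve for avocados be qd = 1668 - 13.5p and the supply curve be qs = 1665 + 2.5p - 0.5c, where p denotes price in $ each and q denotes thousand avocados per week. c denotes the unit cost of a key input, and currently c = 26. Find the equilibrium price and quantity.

With c = 26, supply is qs = 1652 + 2.5p.
At equilibrium qd = qs, so 1668 - 13.5p = 1652 + 2.5p; collecting terms, 16 = 16p and p* = 1.
From the demand curve, q* = 1668 - 13.5(1) = 1654.5.

p* = 1, q* = 1654.5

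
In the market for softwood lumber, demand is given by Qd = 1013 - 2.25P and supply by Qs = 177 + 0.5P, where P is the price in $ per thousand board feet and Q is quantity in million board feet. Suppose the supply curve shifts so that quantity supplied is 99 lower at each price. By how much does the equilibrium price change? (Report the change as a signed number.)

At equilibrium Qd = Qs, so 1013 - 2.25P = 177 + 0.5P; collecting terms, 836 = 2.75P and P* = 304.
From the demand curve, Q* = 1013 - 2.25(304) = 329.
After the shift, supply is Qs = 78 + 0.5P.
The new intersection has 935 = 2.75P, i.e. P = 340, Q = 248.
ΔP = 340 - 304 = 36.

ΔP = 36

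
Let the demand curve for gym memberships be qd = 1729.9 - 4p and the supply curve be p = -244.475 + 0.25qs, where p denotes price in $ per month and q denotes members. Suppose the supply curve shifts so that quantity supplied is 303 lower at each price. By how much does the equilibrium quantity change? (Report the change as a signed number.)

Inverting to quantity form: qs = 977.9 + 4p.
Set qd = qs: 1729.9 - 4p = 977.9 + 4p, so 752 = 8p and p* = 94.
Substitute back: q* = 1729.9 - 4(94) = 1353.9.
After the shift, supply is qs = 674.9 + 4p.
The new intersection has 1055 = 8p, i.e. p = 131.875, q = 1202.4.
Δq = 1202.4 - 1353.9 = -151.5.

Δq = -151.5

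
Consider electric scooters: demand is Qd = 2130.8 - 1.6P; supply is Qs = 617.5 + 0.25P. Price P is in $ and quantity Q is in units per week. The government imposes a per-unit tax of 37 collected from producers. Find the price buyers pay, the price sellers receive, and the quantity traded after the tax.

P_b = 823, P_s = 786, Q = 814

The tax drives a wedge P_b - P_s = 37. Substituting P_s = P_b - 37 into supply: Qs = 608.25 + 0.25P_b.
Set Qd = Qs: 2130.8 - 1.6P_b = 608.25 + 0.25P_b, so 1522.55 = 1.85P_b and P_b = 823.
So P_s = 786 and the quantity traded is Q = 2130.8 - 1.6(823) = 814.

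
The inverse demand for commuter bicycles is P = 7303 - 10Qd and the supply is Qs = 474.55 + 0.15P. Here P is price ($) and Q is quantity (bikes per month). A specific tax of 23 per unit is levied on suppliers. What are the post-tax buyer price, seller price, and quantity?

P_b = 1036.8, P_s = 1013.8, Q = 626.62

Inverting to quantity form: Qd = 730.3 - 0.1P.
With a tax of 23 on suppliers, they supply based on the net price P_s = P_b - 23, so Qs = 471.1 + 0.15P_b.
Market clearing requires 730.3 - 0.1P_b = 471.1 + 0.15P_b; hence 259.2 = 0.25P_b and P_b = 1036.8.
So P_s = 1013.8 and the quantity traded is Q = 730.3 - 0.1(1036.8) = 626.62.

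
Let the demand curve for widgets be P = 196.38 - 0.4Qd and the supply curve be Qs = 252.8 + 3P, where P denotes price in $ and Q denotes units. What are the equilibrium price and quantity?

Rewriting in direct form: Qd = 490.95 - 2.5P.
The market clears where 490.95 - 2.5P = 252.8 + 3P. Rearranging, 5.5P = 238.15, hence P* = 43.3.
From the demand curve, Q* = 490.95 - 2.5(43.3) = 382.7.

P* = 43.3, Q* = 382.7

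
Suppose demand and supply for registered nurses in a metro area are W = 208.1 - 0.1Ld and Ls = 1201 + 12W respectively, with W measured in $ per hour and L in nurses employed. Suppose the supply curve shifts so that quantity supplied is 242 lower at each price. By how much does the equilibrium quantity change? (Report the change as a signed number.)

In direct form, Ld = 2081 - 10W.
Equating demand and supply, 2081 - 10W = 1201 + 12W gives 22W = 880, so W* = 40.
From the demand curve, L* = 2081 - 10(40) = 1681.
After the shift, supply is Ls = 959 + 12W.
New equilibrium: 1122 = 22W, so W = 51 and L = 1571.
ΔL = 1571 - 1681 = -110.

ΔL = -110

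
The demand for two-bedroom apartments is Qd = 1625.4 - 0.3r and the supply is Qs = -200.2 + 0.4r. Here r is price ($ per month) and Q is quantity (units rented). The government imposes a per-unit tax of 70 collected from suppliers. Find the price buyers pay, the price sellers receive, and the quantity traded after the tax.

r_b = 2648, r_s = 2578, Q = 831

Suppliers keep r_s = r_b - 70 per unit, so supply in terms of the buyer price is Qs = -228.2 + 0.4r_b.
Set Qd = Qs: 1625.4 - 0.3r_b = -228.2 + 0.4r_b, so 1853.6 = 0.7r_b and r_b = 2648.
Then r_s = 2648 - 70 = 2578 and Q = 1625.4 - 0.3(2648) = 831.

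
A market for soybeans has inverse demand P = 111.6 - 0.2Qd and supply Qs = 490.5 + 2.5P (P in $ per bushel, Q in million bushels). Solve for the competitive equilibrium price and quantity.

Inverting to quantity form: Qd = 558 - 5P.
Set Qd = Qs: 558 - 5P = 490.5 + 2.5P, so 67.5 = 7.5P and P* = 9.
From the demand curve, Q* = 558 - 5(9) = 513.

P* = 9, Q* = 513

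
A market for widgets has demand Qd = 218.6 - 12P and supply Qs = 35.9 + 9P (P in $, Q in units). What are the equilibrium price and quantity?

P* = 8.7, Q* = 114.2

Equating demand and supply, 218.6 - 12P = 35.9 + 9P gives 21P = 182.7, so P* = 8.7.
Then Q* = 218.6 - 12(8.7) = 114.2.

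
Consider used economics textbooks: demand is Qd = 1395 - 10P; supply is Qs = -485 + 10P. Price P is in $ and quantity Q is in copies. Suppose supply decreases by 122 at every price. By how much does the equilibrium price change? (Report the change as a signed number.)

ΔP = 6.1

Equating demand and supply, 1395 - 10P = -485 + 10P gives 20P = 1880, so P* = 94.
From the demand curve, Q* = 1395 - 10(94) = 455.
After the shift, supply is Qs = -607 + 10P.
The new intersection has 2002 = 20P, i.e. P = 100.1, Q = 394.
ΔP = 100.1 - 94 = 6.1.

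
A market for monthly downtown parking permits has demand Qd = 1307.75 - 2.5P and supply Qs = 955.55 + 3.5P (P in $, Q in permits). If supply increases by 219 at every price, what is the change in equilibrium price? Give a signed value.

At equilibrium Qd = Qs, so 1307.75 - 2.5P = 955.55 + 3.5P; collecting terms, 352.2 = 6P and P* = 58.7.
Substitute back: Q* = 1307.75 - 2.5(58.7) = 1161.
After the shift, supply is Qs = 1174.55 + 3.5P.
The new intersection has 133.2 = 6P, i.e. P = 22.2, Q = 1252.25.
ΔP = 22.2 - 58.7 = -36.5.

ΔP = -36.5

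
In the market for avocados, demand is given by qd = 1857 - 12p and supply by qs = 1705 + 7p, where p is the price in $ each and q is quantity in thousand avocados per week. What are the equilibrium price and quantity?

p* = 8, q* = 1761

At equilibrium qd = qs, so 1857 - 12p = 1705 + 7p; collecting terms, 152 = 19p and p* = 8.
From the demand curve, q* = 1857 - 12(8) = 1761.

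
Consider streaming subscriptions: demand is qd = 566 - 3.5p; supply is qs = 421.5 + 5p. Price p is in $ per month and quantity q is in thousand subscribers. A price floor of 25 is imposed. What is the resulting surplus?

At p = 25: qd = 478.5 and qs = 546.5.
Surplus = qs - qd = 546.5 - 478.5 = 68.

Surplus = 68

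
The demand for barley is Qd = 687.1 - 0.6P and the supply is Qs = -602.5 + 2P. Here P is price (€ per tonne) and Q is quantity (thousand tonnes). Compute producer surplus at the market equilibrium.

At equilibrium Qd = Qs, so 687.1 - 0.6P = -602.5 + 2P; collecting terms, 1289.6 = 2.6P and P* = 496.
Substitute back: Q* = 687.1 - 0.6(496) = 389.5.
Supply choke price (Qs = 0): P = 301.25. Producer surplus = ½ × (496 - 301.25) × 389.5 = 37927.5625.

Producer surplus = 37927.5625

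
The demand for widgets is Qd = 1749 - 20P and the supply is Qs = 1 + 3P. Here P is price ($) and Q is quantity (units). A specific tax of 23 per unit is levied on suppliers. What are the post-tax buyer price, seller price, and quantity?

The tax drives a wedge P_b - P_s = 23. Substituting P_s = P_b - 23 into supply: Qs = -68 + 3P_b.
Equate demand and the shifted supply: 1749 - 20P_b = -68 + 3P_b, giving 23P_b = 1817, so P_b = 79.
Then P_s = 79 - 23 = 56 and Q = 1749 - 20(79) = 169.

P_b = 79, P_s = 56, Q = 169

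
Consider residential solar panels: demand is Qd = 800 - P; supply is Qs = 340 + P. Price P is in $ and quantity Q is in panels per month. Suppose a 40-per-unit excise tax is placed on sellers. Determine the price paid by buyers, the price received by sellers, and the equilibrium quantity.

With a tax of 40 on sellers, they supply based on the net price P_s = P_b - 40, so Qs = 300 + P_b.
Set Qd = Qs: 800 - P_b = 300 + P_b, so 500 = 2P_b and P_b = 250.
Then P_s = 250 - 40 = 210 and Q = 800 - 250 = 550.

P_b = 250, P_s = 210, Q = 550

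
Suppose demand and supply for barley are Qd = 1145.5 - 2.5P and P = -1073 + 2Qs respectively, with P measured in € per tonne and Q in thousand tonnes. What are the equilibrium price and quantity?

P* = 203, Q* = 638

Inverting to quantity form: Qs = 536.5 + 0.5P.
The market clears where 1145.5 - 2.5P = 536.5 + 0.5P. Rearranging, 3P = 609, hence P* = 203.
From the demand curve, Q* = 1145.5 - 2.5(203) = 638.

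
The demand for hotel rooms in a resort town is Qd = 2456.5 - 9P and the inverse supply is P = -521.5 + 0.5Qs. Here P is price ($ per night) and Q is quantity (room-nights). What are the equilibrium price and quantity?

Inverting to quantity form: Qs = 1043 + 2P.
Set Qd = Qs: 2456.5 - 9P = 1043 + 2P, so 1413.5 = 11P and P* = 128.5.
Then Q* = 2456.5 - 9(128.5) = 1300.

P* = 128.5, Q* = 1300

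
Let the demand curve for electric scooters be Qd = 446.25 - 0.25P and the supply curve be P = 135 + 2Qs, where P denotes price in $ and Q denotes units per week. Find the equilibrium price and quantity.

P* = 685, Q* = 275

Rewriting in direct form: Qs = -67.5 + 0.5P.
The market clears where 446.25 - 0.25P = -67.5 + 0.5P. Rearranging, 0.75P = 513.75, hence P* = 685.
From the demand curve, Q* = 446.25 - 0.25(685) = 275.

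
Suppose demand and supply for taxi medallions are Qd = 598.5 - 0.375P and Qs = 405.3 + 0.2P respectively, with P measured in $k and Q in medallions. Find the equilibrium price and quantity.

P* = 336, Q* = 472.5

At equilibrium Qd = Qs, so 598.5 - 0.375P = 405.3 + 0.2P; collecting terms, 193.2 = 0.575P and P* = 336.
From the demand curve, Q* = 598.5 - 0.375(336) = 472.5.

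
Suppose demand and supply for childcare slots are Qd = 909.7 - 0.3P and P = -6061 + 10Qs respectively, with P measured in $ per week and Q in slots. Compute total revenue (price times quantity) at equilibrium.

Total revenue = 517638

Inverting to quantity form: Qs = 606.1 + 0.1P.
Set Qd = Qs: 909.7 - 0.3P = 606.1 + 0.1P, so 303.6 = 0.4P and P* = 759.
From the demand curve, Q* = 909.7 - 0.3(759) = 682.
Total revenue = P* × Q* = 759 × 682 = 517638.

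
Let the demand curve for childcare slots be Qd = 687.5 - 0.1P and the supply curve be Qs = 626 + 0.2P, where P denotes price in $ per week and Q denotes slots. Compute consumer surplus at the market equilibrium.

Set Qd = Qs: 687.5 - 0.1P = 626 + 0.2P, so 61.5 = 0.3P and P* = 205.
From the demand curve, Q* = 687.5 - 0.1(205) = 667.
Demand choke price (Qd = 0): P = 687.5/0.1 = 6875. Consumer surplus = ½ × (6875 - 205) × 667 = 2224445.

Consumer surplus = 2224445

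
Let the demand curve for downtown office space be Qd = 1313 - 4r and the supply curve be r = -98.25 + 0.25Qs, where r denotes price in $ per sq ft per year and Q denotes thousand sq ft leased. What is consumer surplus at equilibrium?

Consumer surplus = 90951.125

Solving each curve for Q: Qs = 393 + 4r.
The market clears where 1313 - 4r = 393 + 4r. Rearranging, 8r = 920, hence r* = 115.
Then Q* = 1313 - 4(115) = 853.
Demand choke price (Qd = 0): r = 1313/4 = 328.25. Consumer surplus = ½ × (328.25 - 115) × 853 = 90951.125.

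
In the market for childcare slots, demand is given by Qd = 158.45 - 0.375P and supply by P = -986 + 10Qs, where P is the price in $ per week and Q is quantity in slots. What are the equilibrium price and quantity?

P* = 126, Q* = 111.2

Inverting to quantity form: Qs = 98.6 + 0.1P.
At equilibrium Qd = Qs, so 158.45 - 0.375P = 98.6 + 0.1P; collecting terms, 59.85 = 0.475P and P* = 126.
From the demand curve, Q* = 158.45 - 0.375(126) = 111.2.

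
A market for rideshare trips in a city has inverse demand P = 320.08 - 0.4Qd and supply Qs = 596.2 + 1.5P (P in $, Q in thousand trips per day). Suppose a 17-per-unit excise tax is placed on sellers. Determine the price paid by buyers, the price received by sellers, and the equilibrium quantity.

Inverting to quantity form: Qd = 800.2 - 2.5P.
The tax drives a wedge P_b - P_s = 17. Substituting P_s = P_b - 17 into supply: Qs = 570.7 + 1.5P_b.
Set Qd = Qs: 800.2 - 2.5P_b = 570.7 + 1.5P_b, so 229.5 = 4P_b and P_b = 57.375.
Then P_s = 57.375 - 17 = 40.375 and Q = 800.2 - 2.5(57.375) = 656.7625.

P_b = 57.375, P_s = 40.375, Q = 656.7625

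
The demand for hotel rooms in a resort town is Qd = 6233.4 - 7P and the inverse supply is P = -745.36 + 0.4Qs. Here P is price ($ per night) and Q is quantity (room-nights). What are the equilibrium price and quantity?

P* = 460, Q* = 3013.4

Rewriting in direct form: Qs = 1863.4 + 2.5P.
At equilibrium Qd = Qs, so 6233.4 - 7P = 1863.4 + 2.5P; collecting terms, 4370 = 9.5P and P* = 460.
From the demand curve, Q* = 6233.4 - 7(460) = 3013.4.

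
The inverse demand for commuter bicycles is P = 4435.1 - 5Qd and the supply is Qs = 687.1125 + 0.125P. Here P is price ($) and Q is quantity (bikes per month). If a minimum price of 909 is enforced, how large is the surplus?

Surplus = 95.5175

In direct form, Qd = 887.02 - 0.2P.
Evaluating both curves at the floor price 909 gives Qd = 705.22, Qs = 800.7375.
Surplus = Qs - Qd = 800.7375 - 705.22 = 95.5175.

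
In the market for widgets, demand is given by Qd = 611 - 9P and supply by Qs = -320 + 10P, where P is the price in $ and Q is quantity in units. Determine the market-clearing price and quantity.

P* = 49, Q* = 170

The market clears where 611 - 9P = -320 + 10P. Rearranging, 19P = 931, hence P* = 49.
From the demand curve, Q* = 611 - 9(49) = 170.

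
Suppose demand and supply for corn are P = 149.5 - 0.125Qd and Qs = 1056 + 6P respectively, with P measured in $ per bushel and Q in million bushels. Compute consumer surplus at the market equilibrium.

Consumer surplus = 77841

In direct form, Qd = 1196 - 8P.
The market clears where 1196 - 8P = 1056 + 6P. Rearranging, 14P = 140, hence P* = 10.
Plugging P* into demand: Q* = 1196 - 8(10) = 1116.
Demand choke price (Qd = 0): P = 1196/8 = 149.5. Consumer surplus = ½ × (149.5 - 10) × 1116 = 77841.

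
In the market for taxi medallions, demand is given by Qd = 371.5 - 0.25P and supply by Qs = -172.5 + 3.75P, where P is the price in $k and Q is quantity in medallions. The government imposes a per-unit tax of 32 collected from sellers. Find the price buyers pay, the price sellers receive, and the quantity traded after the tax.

The tax drives a wedge P_b - P_s = 32. Substituting P_s = P_b - 32 into supply: Qs = -292.5 + 3.75P_b.
Equate demand and the shifted supply: 371.5 - 0.25P_b = -292.5 + 3.75P_b, giving 4P_b = 664, so P_b = 166.
Then P_s = 166 - 32 = 134 and Q = 371.5 - 0.25(166) = 330.

P_b = 166, P_s = 134, Q = 330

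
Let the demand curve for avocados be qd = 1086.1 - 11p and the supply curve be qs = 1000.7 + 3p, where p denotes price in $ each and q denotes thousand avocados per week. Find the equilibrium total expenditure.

Equating demand and supply, 1086.1 - 11p = 1000.7 + 3p gives 14p = 85.4, so p* = 6.1.
From the demand curve, q* = 1086.1 - 11(6.1) = 1019.
Total expenditure = p* × q* = 6.1 × 1019 = 6215.9.

Total expenditure = 6215.9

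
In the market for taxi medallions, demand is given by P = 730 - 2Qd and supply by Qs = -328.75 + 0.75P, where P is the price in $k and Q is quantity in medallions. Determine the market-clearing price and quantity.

P* = 555, Q* = 87.5

Rewriting in direct form: Qd = 365 - 0.5P.
At equilibrium Qd = Qs, so 365 - 0.5P = -328.75 + 0.75P; collecting terms, 693.75 = 1.25P and P* = 555.
Then Q* = 365 - 0.5(555) = 87.5.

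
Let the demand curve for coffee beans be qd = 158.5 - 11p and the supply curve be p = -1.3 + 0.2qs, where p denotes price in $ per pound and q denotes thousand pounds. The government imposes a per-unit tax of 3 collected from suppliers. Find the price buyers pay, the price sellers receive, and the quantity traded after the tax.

p_b = 10.4375, p_s = 7.4375, q = 43.6875

In direct form, qs = 6.5 + 5p.
Suppliers keep p_s = p_b - 3 per unit, so supply in terms of the buyer price is qs = -8.5 + 5p_b.
Set qd = qs: 158.5 - 11p_b = -8.5 + 5p_b, so 167 = 16p_b and p_b = 10.4375.
Then p_s = 10.4375 - 3 = 7.4375 and q = 158.5 - 11(10.4375) = 43.6875.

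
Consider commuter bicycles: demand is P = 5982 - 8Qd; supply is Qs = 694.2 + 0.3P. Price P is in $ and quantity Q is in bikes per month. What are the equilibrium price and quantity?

P* = 126, Q* = 732

In direct form, Qd = 747.75 - 0.125P.
At equilibrium Qd = Qs, so 747.75 - 0.125P = 694.2 + 0.3P; collecting terms, 53.55 = 0.425P and P* = 126.
Substitute back: Q* = 747.75 - 0.125(126) = 732.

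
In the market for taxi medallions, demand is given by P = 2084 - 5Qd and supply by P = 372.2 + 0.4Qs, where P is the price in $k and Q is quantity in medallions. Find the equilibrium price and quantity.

P* = 499, Q* = 317

In direct form, Qd = 416.8 - 0.2P and Qs = -930.5 + 2.5P.
The market clears where 416.8 - 0.2P = -930.5 + 2.5P. Rearranging, 2.7P = 1347.3, hence P* = 499.
Plugging P* into demand: Q* = 416.8 - 0.2(499) = 317.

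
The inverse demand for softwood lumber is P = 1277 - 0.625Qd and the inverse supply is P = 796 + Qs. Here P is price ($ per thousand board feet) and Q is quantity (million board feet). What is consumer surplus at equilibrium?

Inverting to quantity form: Qd = 2043.2 - 1.6P and Qs = -796 + P.
Equating demand and supply, 2043.2 - 1.6P = -796 + P gives 2.6P = 2839.2, so P* = 1092.
Then Q* = 2043.2 - 1.6(1092) = 296.
Demand choke price (Qd = 0): P = 2043.2/1.6 = 1277. Consumer surplus = ½ × (1277 - 1092) × 296 = 27380.

Consumer surplus = 27380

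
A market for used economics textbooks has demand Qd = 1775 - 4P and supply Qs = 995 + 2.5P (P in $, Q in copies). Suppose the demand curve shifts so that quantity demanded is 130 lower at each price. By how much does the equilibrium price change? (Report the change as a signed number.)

ΔP = -20

The market clears where 1775 - 4P = 995 + 2.5P. Rearranging, 6.5P = 780, hence P* = 120.
Plugging P* into demand: Q* = 1775 - 4(120) = 1295.
After the shift, demand is Qd = 1645 - 4P.
The new intersection has 650 = 6.5P, i.e. P = 100, Q = 1245.
ΔP = 100 - 120 = -20.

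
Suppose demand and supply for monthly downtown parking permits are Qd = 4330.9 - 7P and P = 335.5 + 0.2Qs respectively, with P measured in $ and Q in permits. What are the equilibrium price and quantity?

Inverting to quantity form: Qs = -1677.5 + 5P.
At equilibrium Qd = Qs, so 4330.9 - 7P = -1677.5 + 5P; collecting terms, 6008.4 = 12P and P* = 500.7.
From the demand curve, Q* = 4330.9 - 7(500.7) = 826.

P* = 500.7, Q* = 826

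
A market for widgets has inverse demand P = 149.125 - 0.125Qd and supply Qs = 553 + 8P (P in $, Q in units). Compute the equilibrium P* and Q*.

P* = 40, Q* = 873

In direct form, Qd = 1193 - 8P.
Equating demand and supply, 1193 - 8P = 553 + 8P gives 16P = 640, so P* = 40.
From the demand curve, Q* = 1193 - 8(40) = 873.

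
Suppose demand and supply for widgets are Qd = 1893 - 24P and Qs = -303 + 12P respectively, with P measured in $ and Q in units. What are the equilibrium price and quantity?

The market clears where 1893 - 24P = -303 + 12P. Rearranging, 36P = 2196, hence P* = 61.
Then Q* = 1893 - 24(61) = 429.

P* = 61, Q* = 429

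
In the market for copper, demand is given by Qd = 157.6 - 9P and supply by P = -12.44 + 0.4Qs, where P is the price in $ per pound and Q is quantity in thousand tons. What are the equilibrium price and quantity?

Rewriting in direct form: Qs = 31.1 + 2.5P.
Set Qd = Qs: 157.6 - 9P = 31.1 + 2.5P, so 126.5 = 11.5P and P* = 11.
Then Q* = 157.6 - 9(11) = 58.6.

P* = 11, Q* = 58.6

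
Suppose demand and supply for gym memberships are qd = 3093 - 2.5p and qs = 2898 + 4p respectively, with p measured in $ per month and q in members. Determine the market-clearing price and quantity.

Equating demand and supply, 3093 - 2.5p = 2898 + 4p gives 6.5p = 195, so p* = 30.
Substitute back: q* = 3093 - 2.5(30) = 3018.

p* = 30, q* = 3018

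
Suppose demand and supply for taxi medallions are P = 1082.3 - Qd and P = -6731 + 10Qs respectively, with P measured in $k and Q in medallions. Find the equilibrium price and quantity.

P* = 372, Q* = 710.3

In direct form, Qd = 1082.3 - P and Qs = 673.1 + 0.1P.
The market clears where 1082.3 - P = 673.1 + 0.1P. Rearranging, 1.1P = 409.2, hence P* = 372.
From the demand curve, Q* = 1082.3 - 372 = 710.3.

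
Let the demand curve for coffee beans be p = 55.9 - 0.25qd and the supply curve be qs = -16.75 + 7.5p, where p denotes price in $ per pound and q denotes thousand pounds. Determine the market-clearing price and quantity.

p* = 20.9, q* = 140

Solving each curve for q: qd = 223.6 - 4p.
The market clears where 223.6 - 4p = -16.75 + 7.5p. Rearranging, 11.5p = 240.35, hence p* = 20.9.
Then q* = 223.6 - 4(20.9) = 140.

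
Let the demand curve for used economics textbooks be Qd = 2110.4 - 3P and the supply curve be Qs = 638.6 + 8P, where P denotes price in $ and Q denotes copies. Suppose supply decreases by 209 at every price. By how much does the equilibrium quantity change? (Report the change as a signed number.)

At equilibrium Qd = Qs, so 2110.4 - 3P = 638.6 + 8P; collecting terms, 1471.8 = 11P and P* = 133.8.
From the demand curve, Q* = 2110.4 - 3(133.8) = 1709.
After the shift, supply is Qs = 429.6 + 8P.
New equilibrium: 1680.8 = 11P, so P = 152.8 and Q = 1652.
ΔQ = 1652 - 1709 = -57.

ΔQ = -57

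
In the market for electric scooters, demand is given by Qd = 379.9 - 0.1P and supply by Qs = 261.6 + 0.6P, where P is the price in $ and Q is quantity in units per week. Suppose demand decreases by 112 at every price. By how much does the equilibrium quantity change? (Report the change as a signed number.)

Equating demand and supply, 379.9 - 0.1P = 261.6 + 0.6P gives 0.7P = 118.3, so P* = 169.
Substitute back: Q* = 379.9 - 0.1(169) = 363.
After the shift, demand is Qd = 267.9 - 0.1P.
The new intersection has 6.3 = 0.7P, i.e. P = 9, Q = 267.
ΔQ = 267 - 363 = -96.

ΔQ = -96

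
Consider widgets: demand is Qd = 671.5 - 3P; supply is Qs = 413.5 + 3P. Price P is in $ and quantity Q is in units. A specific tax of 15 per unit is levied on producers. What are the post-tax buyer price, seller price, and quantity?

P_b = 50.5, P_s = 35.5, Q = 520

Producers keep P_s = P_b - 15 per unit, so supply in terms of the buyer price is Qs = 368.5 + 3P_b.
Market clearing requires 671.5 - 3P_b = 368.5 + 3P_b; hence 303 = 6P_b and P_b = 50.5.
So P_s = 35.5 and the quantity traded is Q = 671.5 - 3(50.5) = 520.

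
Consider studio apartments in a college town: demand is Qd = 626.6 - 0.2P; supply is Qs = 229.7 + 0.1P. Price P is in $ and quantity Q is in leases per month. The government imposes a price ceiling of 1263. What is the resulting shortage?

Shortage = 18

Evaluating both curves at the ceiling price 1263 gives Qd = 374, Qs = 356.
Shortage = Qd - Qs = 374 - 356 = 18.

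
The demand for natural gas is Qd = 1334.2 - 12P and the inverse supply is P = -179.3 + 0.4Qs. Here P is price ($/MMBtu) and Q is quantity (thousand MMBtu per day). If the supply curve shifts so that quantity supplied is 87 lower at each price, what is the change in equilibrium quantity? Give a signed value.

Solving each curve for Q: Qs = 448.25 + 2.5P.
At equilibrium Qd = Qs, so 1334.2 - 12P = 448.25 + 2.5P; collecting terms, 885.95 = 14.5P and P* = 61.1.
Then Q* = 1334.2 - 12(61.1) = 601.
After the shift, supply is Qs = 361.25 + 2.5P.
New equilibrium: 972.95 = 14.5P, so P = 67.1 and Q = 529.
ΔQ = 529 - 601 = -72.

ΔQ = -72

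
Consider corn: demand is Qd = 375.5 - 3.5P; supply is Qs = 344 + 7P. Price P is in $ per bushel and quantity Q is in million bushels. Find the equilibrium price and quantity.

Set Qd = Qs: 375.5 - 3.5P = 344 + 7P, so 31.5 = 10.5P and P* = 3.
Then Q* = 375.5 - 3.5(3) = 365.

P* = 3, Q* = 365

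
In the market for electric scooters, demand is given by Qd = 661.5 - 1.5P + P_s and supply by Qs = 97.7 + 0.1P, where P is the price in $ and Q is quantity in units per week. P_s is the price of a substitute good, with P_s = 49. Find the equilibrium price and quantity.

With P_s = 49, demand is Qd = 710.5 - 1.5P.
The market clears where 710.5 - 1.5P = 97.7 + 0.1P. Rearranging, 1.6P = 612.8, hence P* = 383.
From the demand curve, Q* = 710.5 - 1.5(383) = 136.

P* = 383, Q* = 136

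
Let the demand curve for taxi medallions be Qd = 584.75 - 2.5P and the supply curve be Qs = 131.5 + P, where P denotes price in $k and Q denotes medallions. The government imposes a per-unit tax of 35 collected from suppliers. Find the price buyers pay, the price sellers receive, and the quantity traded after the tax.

P_b = 139.5, P_s = 104.5, Q = 236

The tax drives a wedge P_b - P_s = 35. Substituting P_s = P_b - 35 into supply: Qs = 96.5 + P_b.
Market clearing requires 584.75 - 2.5P_b = 96.5 + P_b; hence 488.25 = 3.5P_b and P_b = 139.5.
So P_s = 104.5 and the quantity traded is Q = 584.75 - 2.5(139.5) = 236.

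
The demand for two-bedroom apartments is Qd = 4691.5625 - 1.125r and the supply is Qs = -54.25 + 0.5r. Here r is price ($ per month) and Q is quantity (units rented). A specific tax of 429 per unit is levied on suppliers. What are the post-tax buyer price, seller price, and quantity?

With a tax of 429 on suppliers, they supply based on the net price r_s = r_b - 429, so Qs = -268.75 + 0.5r_b.
Market clearing requires 4691.5625 - 1.125r_b = -268.75 + 0.5r_b; hence 4960.3125 = 1.625r_b and r_b = 3052.5.
Then r_s = 3052.5 - 429 = 2623.5 and Q = 4691.5625 - 1.125(3052.5) = 1257.5.

r_b = 3052.5, r_s = 2623.5, Q = 1257.5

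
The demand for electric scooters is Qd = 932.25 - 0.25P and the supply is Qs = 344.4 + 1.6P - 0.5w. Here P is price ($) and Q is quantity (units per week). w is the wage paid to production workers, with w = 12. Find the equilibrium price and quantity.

With w = 12, supply is Qs = 338.4 + 1.6P.
The market clears where 932.25 - 0.25P = 338.4 + 1.6P. Rearranging, 1.85P = 593.85, hence P* = 321.
Plugging P* into demand: Q* = 932.25 - 0.25(321) = 852.

P* = 321, Q* = 852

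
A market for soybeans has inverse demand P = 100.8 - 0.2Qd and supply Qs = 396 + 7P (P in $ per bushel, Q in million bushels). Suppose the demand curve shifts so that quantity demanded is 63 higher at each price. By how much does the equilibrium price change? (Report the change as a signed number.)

ΔP = 5.25

Inverting to quantity form: Qd = 504 - 5P.
Set Qd = Qs: 504 - 5P = 396 + 7P, so 108 = 12P and P* = 9.
Plugging P* into demand: Q* = 504 - 5(9) = 459.
After the shift, demand is Qd = 567 - 5P.
Re-solving, 12P = 171 gives P = 14.25 and Q = 495.75.
ΔP = 14.25 - 9 = 5.25.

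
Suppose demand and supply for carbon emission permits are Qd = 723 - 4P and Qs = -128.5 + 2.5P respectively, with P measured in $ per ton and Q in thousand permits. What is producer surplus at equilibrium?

Set Qd = Qs: 723 - 4P = -128.5 + 2.5P, so 851.5 = 6.5P and P* = 131.
From the demand curve, Q* = 723 - 4(131) = 199.
Supply choke price (Qs = 0): P = 51.4. Producer surplus = ½ × (131 - 51.4) × 199 = 7920.2.

Producer surplus = 7920.2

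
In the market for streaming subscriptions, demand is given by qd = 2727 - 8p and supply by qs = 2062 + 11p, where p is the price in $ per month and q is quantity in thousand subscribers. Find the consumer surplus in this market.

Equating demand and supply, 2727 - 8p = 2062 + 11p gives 19p = 665, so p* = 35.
Then q* = 2727 - 8(35) = 2447.
Demand choke price (qd = 0): p = 2727/8 = 340.875. Consumer surplus = ½ × (340.875 - 35) × 2447 = 374238.0625.

Consumer surplus = 374238.0625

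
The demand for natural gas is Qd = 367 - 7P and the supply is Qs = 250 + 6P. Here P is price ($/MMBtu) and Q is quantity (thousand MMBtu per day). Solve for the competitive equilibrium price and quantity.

P* = 9, Q* = 304

At equilibrium Qd = Qs, so 367 - 7P = 250 + 6P; collecting terms, 117 = 13P and P* = 9.
Substitute back: Q* = 367 - 7(9) = 304.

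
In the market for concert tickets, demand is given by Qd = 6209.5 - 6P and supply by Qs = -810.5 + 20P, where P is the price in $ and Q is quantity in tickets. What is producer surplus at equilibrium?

Producer surplus = 526587.75625

At equilibrium Qd = Qs, so 6209.5 - 6P = -810.5 + 20P; collecting terms, 7020 = 26P and P* = 270.
Plugging P* into demand: Q* = 6209.5 - 6(270) = 4589.5.
Supply choke price (Qs = 0): P = 40.525. Producer surplus = ½ × (270 - 40.525) × 4589.5 = 526587.75625.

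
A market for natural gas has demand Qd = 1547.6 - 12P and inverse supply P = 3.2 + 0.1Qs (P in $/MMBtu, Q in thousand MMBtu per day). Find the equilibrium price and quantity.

P* = 71.8, Q* = 686

Solving each curve for Q: Qs = -32 + 10P.
Set Qd = Qs: 1547.6 - 12P = -32 + 10P, so 1579.6 = 22P and P* = 71.8.
Substitute back: Q* = 1547.6 - 12(71.8) = 686.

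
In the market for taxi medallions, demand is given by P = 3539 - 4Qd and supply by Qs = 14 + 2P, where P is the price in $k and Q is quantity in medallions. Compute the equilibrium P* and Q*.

Rewriting in direct form: Qd = 884.75 - 0.25P.
At equilibrium Qd = Qs, so 884.75 - 0.25P = 14 + 2P; collecting terms, 870.75 = 2.25P and P* = 387.
Substitute back: Q* = 884.75 - 0.25(387) = 788.

P* = 387, Q* = 788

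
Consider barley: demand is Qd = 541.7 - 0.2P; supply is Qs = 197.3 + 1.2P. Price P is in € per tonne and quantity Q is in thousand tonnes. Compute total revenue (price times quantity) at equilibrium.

At equilibrium Qd = Qs, so 541.7 - 0.2P = 197.3 + 1.2P; collecting terms, 344.4 = 1.4P and P* = 246.
Plugging P* into demand: Q* = 541.7 - 0.2(246) = 492.5.
Total revenue = P* × Q* = 246 × 492.5 = 121155.

Total revenue = 121155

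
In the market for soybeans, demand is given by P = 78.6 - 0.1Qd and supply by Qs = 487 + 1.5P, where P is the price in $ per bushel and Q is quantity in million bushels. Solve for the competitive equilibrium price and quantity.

P* = 26, Q* = 526

In direct form, Qd = 786 - 10P.
Set Qd = Qs: 786 - 10P = 487 + 1.5P, so 299 = 11.5P and P* = 26.
Then Q* = 786 - 10(26) = 526.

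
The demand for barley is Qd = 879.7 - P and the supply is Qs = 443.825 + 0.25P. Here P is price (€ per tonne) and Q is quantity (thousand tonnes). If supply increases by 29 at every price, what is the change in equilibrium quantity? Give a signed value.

Equating demand and supply, 879.7 - P = 443.825 + 0.25P gives 1.25P = 435.875, so P* = 348.7.
Then Q* = 879.7 - 348.7 = 531.
After the shift, supply is Qs = 472.825 + 0.25P.
New equilibrium: 406.875 = 1.25P, so P = 325.5 and Q = 554.2.
ΔQ = 554.2 - 531 = 23.2.

ΔQ = 23.2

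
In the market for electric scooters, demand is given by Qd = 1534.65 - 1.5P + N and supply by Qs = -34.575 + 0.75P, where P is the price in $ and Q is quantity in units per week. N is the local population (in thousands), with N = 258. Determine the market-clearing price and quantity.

P* = 812.1, Q* = 574.5

With N = 258, demand is Qd = 1792.65 - 1.5P.
Equating demand and supply, 1792.65 - 1.5P = -34.575 + 0.75P gives 2.25P = 1827.225, so P* = 812.1.
Plugging P* into demand: Q* = 1792.65 - 1.5(812.1) = 574.5.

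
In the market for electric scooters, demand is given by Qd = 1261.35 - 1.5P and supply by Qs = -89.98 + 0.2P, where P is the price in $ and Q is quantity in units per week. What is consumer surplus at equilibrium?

Equating demand and supply, 1261.35 - 1.5P = -89.98 + 0.2P gives 1.7P = 1351.33, so P* = 794.9.
From the demand curve, Q* = 1261.35 - 1.5(794.9) = 69.
Demand choke price (Qd = 0): P = 1261.35/1.5 = 840.9. Consumer surplus = ½ × (840.9 - 794.9) × 69 = 1587.

Consumer surplus = 1587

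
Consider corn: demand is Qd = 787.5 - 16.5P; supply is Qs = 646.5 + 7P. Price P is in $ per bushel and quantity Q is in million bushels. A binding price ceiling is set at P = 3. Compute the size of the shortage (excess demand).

Shortage = 70.5

Evaluating both curves at the ceiling price 3 gives Qd = 738, Qs = 667.5.
Shortage = Qd - Qs = 738 - 667.5 = 70.5.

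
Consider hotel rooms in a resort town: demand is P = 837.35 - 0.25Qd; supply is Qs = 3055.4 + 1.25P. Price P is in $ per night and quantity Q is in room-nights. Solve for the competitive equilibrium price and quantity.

In direct form, Qd = 3349.4 - 4P.
Set Qd = Qs: 3349.4 - 4P = 3055.4 + 1.25P, so 294 = 5.25P and P* = 56.
Plugging P* into demand: Q* = 3349.4 - 4(56) = 3125.4.

P* = 56, Q* = 3125.4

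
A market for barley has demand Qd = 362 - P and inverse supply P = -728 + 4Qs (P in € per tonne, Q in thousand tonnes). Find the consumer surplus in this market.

In direct form, Qs = 182 + 0.25P.
At equilibrium Qd = Qs, so 362 - P = 182 + 0.25P; collecting terms, 180 = 1.25P and P* = 144.
Plugging P* into demand: Q* = 362 - 144 = 218.
Demand choke price (Qd = 0): P = 362. Consumer surplus = ½ × (362 - 144) × 218 = 23762.

Consumer surplus = 23762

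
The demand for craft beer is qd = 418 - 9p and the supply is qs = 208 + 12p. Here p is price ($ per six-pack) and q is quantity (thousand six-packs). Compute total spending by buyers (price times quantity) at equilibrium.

Set qd = qs: 418 - 9p = 208 + 12p, so 210 = 21p and p* = 10.
From the demand curve, q* = 418 - 9(10) = 328.
Total spending by buyers = p* × q* = 10 × 328 = 3280.

Total spending by buyers = 3280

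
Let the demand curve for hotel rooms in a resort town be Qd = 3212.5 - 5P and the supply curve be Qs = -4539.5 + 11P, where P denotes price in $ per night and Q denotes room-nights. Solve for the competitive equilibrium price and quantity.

Equating demand and supply, 3212.5 - 5P = -4539.5 + 11P gives 16P = 7752, so P* = 484.5.
Then Q* = 3212.5 - 5(484.5) = 790.

P* = 484.5, Q* = 790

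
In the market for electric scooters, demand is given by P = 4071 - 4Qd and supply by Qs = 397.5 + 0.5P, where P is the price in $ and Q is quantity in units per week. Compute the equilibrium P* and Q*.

P* = 827, Q* = 811

Rewriting in direct form: Qd = 1017.75 - 0.25P.
Equating demand and supply, 1017.75 - 0.25P = 397.5 + 0.5P gives 0.75P = 620.25, so P* = 827.
From the demand curve, Q* = 1017.75 - 0.25(827) = 811.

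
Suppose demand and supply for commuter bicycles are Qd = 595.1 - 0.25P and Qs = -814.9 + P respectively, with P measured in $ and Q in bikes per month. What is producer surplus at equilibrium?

At equilibrium Qd = Qs, so 595.1 - 0.25P = -814.9 + P; collecting terms, 1410 = 1.25P and P* = 1128.
Then Q* = 595.1 - 0.25(1128) = 313.1.
Supply choke price (Qs = 0): P = 814.9. Producer surplus = ½ × (1128 - 814.9) × 313.1 = 49015.805.

Producer surplus = 49015.805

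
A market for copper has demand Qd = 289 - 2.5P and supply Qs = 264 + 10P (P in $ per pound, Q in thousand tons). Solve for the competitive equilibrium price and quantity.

P* = 2, Q* = 284

At equilibrium Qd = Qs, so 289 - 2.5P = 264 + 10P; collecting terms, 25 = 12.5P and P* = 2.
Then Q* = 289 - 2.5(2) = 284.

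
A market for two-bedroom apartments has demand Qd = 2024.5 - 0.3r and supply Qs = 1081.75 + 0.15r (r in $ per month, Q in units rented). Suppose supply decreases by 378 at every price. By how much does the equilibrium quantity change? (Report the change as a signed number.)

At equilibrium Qd = Qs, so 2024.5 - 0.3r = 1081.75 + 0.15r; collecting terms, 942.75 = 0.45r and r* = 2095.
Plugging r* into demand: Q* = 2024.5 - 0.3(2095) = 1396.
After the shift, supply is Qs = 703.75 + 0.15r.
The new intersection has 1320.75 = 0.45r, i.e. r = 2935, Q = 1144.
ΔQ = 1144 - 1396 = -252.

ΔQ = -252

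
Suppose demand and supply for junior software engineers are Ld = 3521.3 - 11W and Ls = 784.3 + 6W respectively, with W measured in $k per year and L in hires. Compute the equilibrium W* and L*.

The market clears where 3521.3 - 11W = 784.3 + 6W. Rearranging, 17W = 2737, hence W* = 161.
Then L* = 3521.3 - 11(161) = 1750.3.

W* = 161, L* = 1750.3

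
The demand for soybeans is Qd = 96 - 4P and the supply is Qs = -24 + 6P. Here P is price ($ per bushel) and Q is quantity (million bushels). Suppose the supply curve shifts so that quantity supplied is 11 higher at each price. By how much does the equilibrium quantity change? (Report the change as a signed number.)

ΔQ = 4.4

At equilibrium Qd = Qs, so 96 - 4P = -24 + 6P; collecting terms, 120 = 10P and P* = 12.
Substitute back: Q* = 96 - 4(12) = 48.
After the shift, supply is Qs = -13 + 6P.
Re-solving, 10P = 109 gives P = 10.9 and Q = 52.4.
ΔQ = 52.4 - 48 = 4.4.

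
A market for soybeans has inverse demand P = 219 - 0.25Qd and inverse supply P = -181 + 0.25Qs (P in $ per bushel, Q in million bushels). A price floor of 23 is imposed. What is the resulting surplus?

Surplus = 32

Solving each curve for Q: Qd = 876 - 4P and Qs = 724 + 4P.
With P fixed at 23, quantity demanded is 784 and quantity supplied is 816.
Surplus = Qs - Qd = 816 - 784 = 32.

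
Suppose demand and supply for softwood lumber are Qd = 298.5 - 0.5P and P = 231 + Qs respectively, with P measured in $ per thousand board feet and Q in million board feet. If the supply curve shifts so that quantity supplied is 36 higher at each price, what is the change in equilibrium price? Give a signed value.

ΔP = -24

Solving each curve for Q: Qs = -231 + P.
At equilibrium Qd = Qs, so 298.5 - 0.5P = -231 + P; collecting terms, 529.5 = 1.5P and P* = 353.
Substitute back: Q* = 298.5 - 0.5(353) = 122.
After the shift, supply is Qs = -195 + P.
The new intersection has 493.5 = 1.5P, i.e. P = 329, Q = 134.
ΔP = 329 - 353 = -24.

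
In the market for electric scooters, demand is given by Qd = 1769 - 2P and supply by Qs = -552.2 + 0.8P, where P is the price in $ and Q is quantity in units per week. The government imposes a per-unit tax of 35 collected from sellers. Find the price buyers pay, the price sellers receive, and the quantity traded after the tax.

P_b = 839, P_s = 804, Q = 91

With a tax of 35 on sellers, they supply based on the net price P_s = P_b - 35, so Qs = -580.2 + 0.8P_b.
Set Qd = Qs: 1769 - 2P_b = -580.2 + 0.8P_b, so 2349.2 = 2.8P_b and P_b = 839.
Then P_s = 839 - 35 = 804 and Q = 1769 - 2(839) = 91.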